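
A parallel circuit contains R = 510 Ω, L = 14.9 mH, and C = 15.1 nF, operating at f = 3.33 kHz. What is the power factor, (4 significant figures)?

ω = 2πf = 20920 rad/s
X_L = ωL = 311.8 Ω
X_C = 1/(ωC) = 3165 Ω
Parallel: admittances add. Y = 1/R + 1/(jωL) + jωC
Y = (0.001961 − j0.002892) S
|Y| = 0.003494 S → |Z| = 1/|Y| = 286.2 Ω, ∠Z = −∠Y = 55.86°
cos φ = cos(55.86°) = 0.5612

0.5612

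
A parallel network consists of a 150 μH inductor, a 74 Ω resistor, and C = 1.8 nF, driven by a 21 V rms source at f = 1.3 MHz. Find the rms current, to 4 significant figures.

406.9 mA

ω = 2πf = 8.168e+06 rad/s
X_L = ωL = 1225 Ω
X_C = 1/(ωC) = 68.01 Ω
Parallel: admittances add. Y = 1/R + 1/(jωL) + jωC
Y = (0.01351 + j0.01389) S
|Y| = 0.01938 S → |Z| = 1/|Y| = 51.61 Ω, ∠Z = −∠Y = -45.78°
I = V/|Z| = 21/51.61 = 406.9 mA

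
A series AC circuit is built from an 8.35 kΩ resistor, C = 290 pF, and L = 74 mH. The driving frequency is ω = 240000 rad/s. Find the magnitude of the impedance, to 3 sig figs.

9010 Ω

X_L = ωL = 17800 Ω
X_C = 1/(ωC) = 14400 Ω
Net reactance X = X_L − X_C = 3390 Ω
Z = 8350 + j3390 Ω
|Z| = √(8350² + 3390²) = 9010 Ω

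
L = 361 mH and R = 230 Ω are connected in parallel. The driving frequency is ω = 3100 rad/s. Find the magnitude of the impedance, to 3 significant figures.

225 Ω

X_L = ωL = 1120 Ω
Parallel: admittances add. Y = 1/R + 1/(jωL)
Y = (0.00435 − j0.000894) S
|Y| = 0.00444 S → |Z| = 1/|Y| = 225 Ω, ∠Z = −∠Y = 11.6°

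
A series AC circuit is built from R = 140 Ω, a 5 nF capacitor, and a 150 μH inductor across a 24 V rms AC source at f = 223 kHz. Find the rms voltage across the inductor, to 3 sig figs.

ω = 2πf = 1.401e+06 rad/s
X_L = ωL = 210 Ω
X_C = 1/(ωC) = 143 Ω
Net reactance X = X_L − X_C = 67.4 Ω
Z = 140 + j67.4 Ω
|Z| = √(140² + 67.4²) = 155 Ω
I = V/|Z| = 154 mA
V_L = I·|Z_L| = 0.154 × 210 = 32.5 V

32.5 V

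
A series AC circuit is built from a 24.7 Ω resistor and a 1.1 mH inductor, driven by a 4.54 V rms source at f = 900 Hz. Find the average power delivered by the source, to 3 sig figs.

ω = 2πf = 5655 rad/s
X_L = ωL = 6.22 Ω
Z = 24.7 + j6.22 Ω
|Z| = √(24.7² + 6.22²) = 25.5 Ω
∠Z = arctan(6.22/24.7) = 14.1°
I = V/|Z| = 178 mA
P = VI cos φ = 4.54 × 0.178 × cos(14.1°) = 785 mW

785 mW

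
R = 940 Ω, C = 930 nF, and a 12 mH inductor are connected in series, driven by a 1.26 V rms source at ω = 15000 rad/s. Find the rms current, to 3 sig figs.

X_L = ωL = 180 Ω
X_C = 1/(ωC) = 71.7 Ω
Net reactance X = X_L − X_C = 108 Ω
Z = 940 + j108 Ω
|Z| = √(940² + 108²) = 946 Ω
I = V/|Z| = 1.26/946 = 1.33 mA

1.33 mA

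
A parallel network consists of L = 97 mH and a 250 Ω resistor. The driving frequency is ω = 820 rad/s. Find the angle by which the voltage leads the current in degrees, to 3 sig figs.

X_L = ωL = 79.5 Ω
Parallel: admittances add. Y = 1/R + 1/(jωL)
Y = (0.00400 − j0.0126) S
|Y| = 0.0132 S → |Z| = 1/|Y| = 75.8 Ω, ∠Z = −∠Y = 72.4°

72.4°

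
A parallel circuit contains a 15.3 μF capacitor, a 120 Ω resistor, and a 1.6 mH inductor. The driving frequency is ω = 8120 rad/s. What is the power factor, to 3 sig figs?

X_L = ωL = 13.0 Ω
X_C = 1/(ωC) = 8.05 Ω
Parallel: admittances add. Y = 1/R + 1/(jωL) + jωC
Y = (0.00833 + j0.0473) S
|Y| = 0.0480 S → |Z| = 1/|Y| = 20.8 Ω, ∠Z = −∠Y = -80.0°
cos φ = cos(-80.0°) = 0.174

0.174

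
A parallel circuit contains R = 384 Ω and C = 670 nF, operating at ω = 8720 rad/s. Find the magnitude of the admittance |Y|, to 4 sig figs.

X_C = 1/(ωC) = 171.2 Ω
Parallel: admittances add. Y = 1/R + jωC
Y = (0.002604 + j0.005842) S
|Y| = 0.006397 S → |Z| = 1/|Y| = 156.3 Ω, ∠Z = −∠Y = -65.98°

6.397 mS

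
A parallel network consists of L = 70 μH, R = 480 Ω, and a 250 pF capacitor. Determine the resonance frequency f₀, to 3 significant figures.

ω₀ = 1/√(LC) = 1/√(7e-05 × 2.5e-10) = 7.559e+06 rad/s
f₀ = ω₀/(2π) = 1.20 MHz

1.20 MHz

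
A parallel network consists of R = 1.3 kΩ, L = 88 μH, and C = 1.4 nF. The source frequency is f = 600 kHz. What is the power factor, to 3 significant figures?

ω = 2πf = 3.77e+06 rad/s
X_L = ωL = 332 Ω
X_C = 1/(ωC) = 189 Ω
Parallel: admittances add. Y = 1/R + 1/(jωL) + jωC
Y = (0.000769 + j0.00226) S
|Y| = 0.00239 S → |Z| = 1/|Y| = 418 Ω, ∠Z = −∠Y = -71.2°
cos φ = cos(-71.2°) = 0.322

0.322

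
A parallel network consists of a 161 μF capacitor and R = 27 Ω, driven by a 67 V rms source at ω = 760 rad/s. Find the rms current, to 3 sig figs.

X_C = 1/(ωC) = 8.17 Ω
Parallel: admittances add. Y = 1/R + jωC
Y = (0.0370 + j0.122) S
|Y| = 0.128 S → |Z| = 1/|Y| = 7.82 Ω, ∠Z = −∠Y = -73.2°
I = V/|Z| = 67/7.82 = 8.57 A

8.57 A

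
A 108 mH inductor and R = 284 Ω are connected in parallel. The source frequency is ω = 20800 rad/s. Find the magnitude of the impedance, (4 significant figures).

X_L = ωL = 2246 Ω
Parallel: admittances add. Y = 1/R + 1/(jωL)
Y = (0.003521 − j0.0004452) S
|Y| = 0.003549 S → |Z| = 1/|Y| = 281.8 Ω, ∠Z = −∠Y = 7.205°

281.8 Ω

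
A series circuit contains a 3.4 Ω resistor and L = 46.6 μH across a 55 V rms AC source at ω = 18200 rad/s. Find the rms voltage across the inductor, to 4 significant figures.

13.31 V

X_L = ωL = 0.8481 Ω
Z = 3.400 + j0.8481 Ω
|Z| = √(3.400² + 0.8481²) = 3.504 Ω
I = V/|Z| = 15.70 A
V_L = I·|Z_L| = 15.70 × 0.8481 = 13.31 V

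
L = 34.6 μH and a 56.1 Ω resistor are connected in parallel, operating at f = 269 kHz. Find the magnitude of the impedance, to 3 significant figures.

ω = 2πf = 1.69e+06 rad/s
X_L = ωL = 58.5 Ω
Parallel: admittances add. Y = 1/R + 1/(jωL)
Y = (0.0178 − j0.0171) S
|Y| = 0.0247 S → |Z| = 1/|Y| = 40.5 Ω, ∠Z = −∠Y = 43.8°

40.5 Ω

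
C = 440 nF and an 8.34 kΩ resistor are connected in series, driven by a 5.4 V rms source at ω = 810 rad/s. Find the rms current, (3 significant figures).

X_C = 1/(ωC) = 2810 Ω
Z = 8340 − j2810 Ω
|Z| = √(8340² + 2810²) = 8800 Ω
I = V/|Z| = 5.4/8800 = 614 μA

614 μA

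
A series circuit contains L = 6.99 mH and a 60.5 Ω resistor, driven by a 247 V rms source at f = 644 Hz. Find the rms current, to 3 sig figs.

3.70 A

ω = 2πf = 4046 rad/s
X_L = ωL = 28.3 Ω
Z = 60.5 + j28.3 Ω
|Z| = √(60.5² + 28.3²) = 66.8 Ω
I = V/|Z| = 247/66.8 = 3.70 A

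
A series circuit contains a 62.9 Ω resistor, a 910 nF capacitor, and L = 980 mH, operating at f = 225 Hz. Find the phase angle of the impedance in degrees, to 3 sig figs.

84.1°

ω = 2πf = 1414 rad/s
X_L = ωL = 1390 Ω
X_C = 1/(ωC) = 777 Ω
Net reactance X = X_L − X_C = 608 Ω
Z = 62.9 + j608 Ω
|Z| = √(62.9² + 608²) = 611 Ω
∠Z = arctan(608/62.9) = 84.1°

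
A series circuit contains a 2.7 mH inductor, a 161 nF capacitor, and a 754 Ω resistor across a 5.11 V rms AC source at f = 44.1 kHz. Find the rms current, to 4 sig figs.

4.883 mA

ω = 2πf = 277100 rad/s
X_L = ωL = 748.1 Ω
X_C = 1/(ωC) = 22.42 Ω
Net reactance X = X_L − X_C = 725.7 Ω
Z = 754.0 + j725.7 Ω
|Z| = √(754.0² + 725.7²) = 1047 Ω
I = V/|Z| = 5.11/1047 = 4.883 mA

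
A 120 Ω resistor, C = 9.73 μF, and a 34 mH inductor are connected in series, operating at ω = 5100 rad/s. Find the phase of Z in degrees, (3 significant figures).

51.9°

X_L = ωL = 173 Ω
X_C = 1/(ωC) = 20.2 Ω
Net reactance X = X_L − X_C = 153 Ω
Z = 120 + j153 Ω
|Z| = √(120² + 153²) = 195 Ω
∠Z = arctan(153/120) = 51.9°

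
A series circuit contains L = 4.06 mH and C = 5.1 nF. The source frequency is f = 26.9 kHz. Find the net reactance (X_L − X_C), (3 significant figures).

ω = 2πf = 169000 rad/s
X_L = ωL = 686 Ω
X_C = 1/(ωC) = 1160 Ω
X = 686 − 1160 = -474 Ω

-474 Ω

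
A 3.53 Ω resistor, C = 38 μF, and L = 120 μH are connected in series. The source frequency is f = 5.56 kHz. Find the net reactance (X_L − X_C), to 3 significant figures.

3.44 Ω

ω = 2πf = 34930 rad/s
X_L = ωL = 4.19 Ω
X_C = 1/(ωC) = 0.753 Ω
X = 4.19 − 0.753 = 3.44 Ω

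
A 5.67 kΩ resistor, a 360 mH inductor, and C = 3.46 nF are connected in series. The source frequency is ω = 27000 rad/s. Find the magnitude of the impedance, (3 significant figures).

X_L = ωL = 9720 Ω
X_C = 1/(ωC) = 10700 Ω
Net reactance X = X_L − X_C = -984 Ω
Z = 5670 − j984 Ω
|Z| = √(5670² + 984²) = 5750 Ω

5750 Ω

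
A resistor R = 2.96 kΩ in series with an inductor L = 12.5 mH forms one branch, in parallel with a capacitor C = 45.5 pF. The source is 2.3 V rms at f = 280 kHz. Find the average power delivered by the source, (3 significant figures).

31.8 μW

ω = 2πf = 1.759e+06 rad/s
X_L = ωL = 22000 Ω
X_C = 1/(ωC) = 12500 Ω
Branch 1 (R+jX_L): Z₁ = 2960 + j22000 Ω, |Z₁| = 22200 Ω
Branch 2 (−jX_C): Z₂ = −j12500 Ω
Parallel: Z = Z₁Z₂/(Z₁+Z₂), |Z| = 27900 Ω, ∠Z = -80.4°
I = V/|Z| = 82.5 μA
P = VI cos φ = 2.3 × 8.25e-05 × cos(-80.4°) = 31.8 μW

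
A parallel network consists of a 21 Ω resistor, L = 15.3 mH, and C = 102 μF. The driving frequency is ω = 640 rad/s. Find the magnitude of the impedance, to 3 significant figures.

16.6 Ω

X_L = ωL = 9.79 Ω
X_C = 1/(ωC) = 15.3 Ω
Parallel: admittances add. Y = 1/R + 1/(jωL) + jωC
Y = (0.0476 − j0.0368) S
|Y| = 0.0602 S → |Z| = 1/|Y| = 16.6 Ω, ∠Z = −∠Y = 37.7°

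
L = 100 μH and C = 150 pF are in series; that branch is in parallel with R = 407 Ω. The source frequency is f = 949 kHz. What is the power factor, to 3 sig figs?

0.788

ω = 2πf = 5.963e+06 rad/s
X_L = ωL = 596 Ω
X_C = 1/(ωC) = 1120 Ω
Branch 1: Z₁ = R = 407 Ω
Branch 2 (series LC): Z₂ = j(X_L − X_C) = −j522 Ω
Parallel: Z = Z₁Z₂/(Z₁+Z₂), |Z| = 321 Ω, ∠Z = -38.0°
cos φ = cos(-38.0°) = 0.788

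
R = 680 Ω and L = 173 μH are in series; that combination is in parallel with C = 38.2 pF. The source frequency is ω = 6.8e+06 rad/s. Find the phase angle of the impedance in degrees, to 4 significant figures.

45.70°

X_L = ωL = 1176 Ω
X_C = 1/(ωC) = 3850 Ω
Branch 1 (R+jX_L): Z₁ = 680.0 + j1176 Ω, |Z₁| = 1359 Ω
Branch 2 (−jX_C): Z₂ = −j3850 Ω
Parallel: Z = Z₁Z₂/(Z₁+Z₂), |Z| = 1896 Ω, ∠Z = 45.70°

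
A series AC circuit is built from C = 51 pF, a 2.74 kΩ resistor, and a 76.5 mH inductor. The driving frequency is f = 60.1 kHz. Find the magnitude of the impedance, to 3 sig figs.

ω = 2πf = 377600 rad/s
X_L = ωL = 28900 Ω
X_C = 1/(ωC) = 51900 Ω
Net reactance X = X_L − X_C = -23000 Ω
Z = 2740 − j23000 Ω
|Z| = √(2740² + 23000²) = 23200 Ω

23200 Ω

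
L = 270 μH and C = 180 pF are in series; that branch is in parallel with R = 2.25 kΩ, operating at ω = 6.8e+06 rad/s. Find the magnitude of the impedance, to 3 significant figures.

928 Ω

X_L = ωL = 1840 Ω
X_C = 1/(ωC) = 817 Ω
Branch 1: Z₁ = R = 2250 Ω
Branch 2 (series LC): Z₂ = j(X_L − X_C) = j1020 Ω
Parallel: Z = Z₁Z₂/(Z₁+Z₂), |Z| = 928 Ω, ∠Z = 65.6°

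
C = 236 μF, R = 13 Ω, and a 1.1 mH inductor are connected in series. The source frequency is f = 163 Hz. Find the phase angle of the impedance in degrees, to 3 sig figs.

-13.0°

ω = 2πf = 1024 rad/s
X_L = ωL = 1.13 Ω
X_C = 1/(ωC) = 4.14 Ω
Net reactance X = X_L − X_C = -3.01 Ω
Z = 13.0 − j3.01 Ω
|Z| = √(13.0² + 3.01²) = 13.3 Ω
∠Z = arctan(-3.01/13.0) = -13.0°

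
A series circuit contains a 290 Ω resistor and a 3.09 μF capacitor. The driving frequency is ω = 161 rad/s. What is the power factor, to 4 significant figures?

0.1428

X_C = 1/(ωC) = 2010 Ω
Z = 290.0 − j2010 Ω
|Z| = √(290.0² + 2010²) = 2031 Ω
∠Z = arctan(-2010/290.0) = -81.79°
cos φ = cos(-81.79°) = 0.1428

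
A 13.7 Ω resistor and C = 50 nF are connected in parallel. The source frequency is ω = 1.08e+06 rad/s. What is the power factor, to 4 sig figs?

X_C = 1/(ωC) = 18.52 Ω
Parallel: admittances add. Y = 1/R + jωC
Y = (0.07299 + j0.05400) S
|Y| = 0.09080 S → |Z| = 1/|Y| = 11.01 Ω, ∠Z = −∠Y = -36.49°
cos φ = cos(-36.49°) = 0.8039

0.8039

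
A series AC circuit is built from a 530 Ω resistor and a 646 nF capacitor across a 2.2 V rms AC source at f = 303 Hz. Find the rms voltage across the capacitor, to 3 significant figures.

1.84 V

ω = 2πf = 1904 rad/s
X_C = 1/(ωC) = 813 Ω
Z = 530 − j813 Ω
|Z| = √(530² + 813²) = 971 Ω
I = V/|Z| = 2.27 mA
V_C = I·|Z_C| = 0.00227 × 813 = 1.84 V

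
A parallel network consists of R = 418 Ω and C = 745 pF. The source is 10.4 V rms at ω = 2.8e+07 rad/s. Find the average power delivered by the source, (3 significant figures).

X_C = 1/(ωC) = 47.9 Ω
Parallel: admittances add. Y = 1/R + jωC
Y = (0.00239 + j0.0209) S
|Y| = 0.0210 S → |Z| = 1/|Y| = 47.6 Ω, ∠Z = −∠Y = -83.5°
I = V/|Z| = 218 mA
P = VI cos φ = 10.4 × 0.218 × cos(-83.5°) = 259 mW

259 mW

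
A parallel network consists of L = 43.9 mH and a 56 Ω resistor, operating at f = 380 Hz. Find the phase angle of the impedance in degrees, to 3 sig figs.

ω = 2πf = 2388 rad/s
X_L = ωL = 105 Ω
Parallel: admittances add. Y = 1/R + 1/(jωL)
Y = (0.0179 − j0.00954) S
|Y| = 0.0202 S → |Z| = 1/|Y| = 49.4 Ω, ∠Z = −∠Y = 28.1°

28.1°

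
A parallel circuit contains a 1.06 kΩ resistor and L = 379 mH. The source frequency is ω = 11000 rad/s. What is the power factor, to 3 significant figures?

X_L = ωL = 4170 Ω
Parallel: admittances add. Y = 1/R + 1/(jωL)
Y = (0.000943 − j0.000240) S
|Y| = 0.000973 S → |Z| = 1/|Y| = 1030 Ω, ∠Z = −∠Y = 14.3°
cos φ = cos(14.3°) = 0.969

0.969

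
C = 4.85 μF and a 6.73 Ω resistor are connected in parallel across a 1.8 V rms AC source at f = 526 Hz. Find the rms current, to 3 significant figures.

ω = 2πf = 3305 rad/s
X_C = 1/(ωC) = 62.4 Ω
Parallel: admittances add. Y = 1/R + jωC
Y = (0.149 + j0.0160) S
|Y| = 0.149 S → |Z| = 1/|Y| = 6.69 Ω, ∠Z = −∠Y = -6.16°
I = V/|Z| = 1.8/6.69 = 269 mA

269 mA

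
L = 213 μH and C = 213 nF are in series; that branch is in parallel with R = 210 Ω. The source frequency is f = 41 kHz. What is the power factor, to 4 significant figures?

ω = 2πf = 257600 rad/s
X_L = ωL = 54.87 Ω
X_C = 1/(ωC) = 18.22 Ω
Branch 1: Z₁ = R = 210.0 Ω
Branch 2 (series LC): Z₂ = j(X_L − X_C) = j36.65 Ω
Parallel: Z = Z₁Z₂/(Z₁+Z₂), |Z| = 36.10 Ω, ∠Z = 80.10°
cos φ = cos(80.10°) = 0.1719

0.1719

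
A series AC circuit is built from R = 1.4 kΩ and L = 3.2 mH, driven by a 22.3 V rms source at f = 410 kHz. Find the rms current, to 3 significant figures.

2.67 mA

ω = 2πf = 2.576e+06 rad/s
X_L = ωL = 8240 Ω
Z = 1400 + j8240 Ω
|Z| = √(1400² + 8240²) = 8360 Ω
I = V/|Z| = 22.3/8360 = 2.67 mA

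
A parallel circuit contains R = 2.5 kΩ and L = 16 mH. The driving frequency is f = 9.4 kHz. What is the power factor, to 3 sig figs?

ω = 2πf = 59060 rad/s
X_L = ωL = 945 Ω
Parallel: admittances add. Y = 1/R + 1/(jωL)
Y = (0.000400 − j0.00106) S
|Y| = 0.00113 S → |Z| = 1/|Y| = 884 Ω, ∠Z = −∠Y = 69.3°
cos φ = cos(69.3°) = 0.354

0.354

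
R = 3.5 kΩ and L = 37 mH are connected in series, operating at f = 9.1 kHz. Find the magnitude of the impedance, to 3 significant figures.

ω = 2πf = 57180 rad/s
X_L = ωL = 2120 Ω
Z = 3500 + j2120 Ω
|Z| = √(3500² + 2120²) = 4090 Ω

4090 Ω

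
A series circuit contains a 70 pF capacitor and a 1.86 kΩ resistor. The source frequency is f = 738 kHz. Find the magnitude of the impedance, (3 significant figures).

3600 Ω

ω = 2πf = 4.637e+06 rad/s
X_C = 1/(ωC) = 3080 Ω
Z = 1860 − j3080 Ω
|Z| = √(1860² + 3080²) = 3600 Ω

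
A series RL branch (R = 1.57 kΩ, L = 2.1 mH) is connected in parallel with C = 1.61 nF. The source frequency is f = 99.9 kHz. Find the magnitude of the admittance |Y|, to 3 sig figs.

791 μS

ω = 2πf = 627700 rad/s
X_L = ωL = 1320 Ω
X_C = 1/(ωC) = 990 Ω
Branch 1 (R+jX_L): Z₁ = 1570 + j1320 Ω, |Z₁| = 2050 Ω
Branch 2 (−jX_C): Z₂ = −j990 Ω
Parallel: Z = Z₁Z₂/(Z₁+Z₂), |Z| = 1260 Ω, ∠Z = -61.8°
|Y| = 1/|Z| = 791 μS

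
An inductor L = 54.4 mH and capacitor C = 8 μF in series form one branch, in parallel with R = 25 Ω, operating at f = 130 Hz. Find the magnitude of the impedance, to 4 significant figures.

ω = 2πf = 816.8 rad/s
X_L = ωL = 44.43 Ω
X_C = 1/(ωC) = 153.0 Ω
Branch 1: Z₁ = R = 25.00 Ω
Branch 2 (series LC): Z₂ = j(X_L − X_C) = −j108.6 Ω
Parallel: Z = Z₁Z₂/(Z₁+Z₂), |Z| = 24.36 Ω, ∠Z = -12.96°

24.36 Ω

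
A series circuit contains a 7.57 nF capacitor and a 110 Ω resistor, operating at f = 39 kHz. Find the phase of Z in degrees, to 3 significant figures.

-78.5°

ω = 2πf = 245000 rad/s
X_C = 1/(ωC) = 539 Ω
Z = 110 − j539 Ω
|Z| = √(110² + 539²) = 550 Ω
∠Z = arctan(-539/110) = -78.5°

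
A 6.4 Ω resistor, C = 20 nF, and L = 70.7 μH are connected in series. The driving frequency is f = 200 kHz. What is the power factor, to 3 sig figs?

ω = 2πf = 1.257e+06 rad/s
X_L = ωL = 88.8 Ω
X_C = 1/(ωC) = 39.8 Ω
Net reactance X = X_L − X_C = 49.1 Ω
Z = 6.40 + j49.1 Ω
|Z| = √(6.40² + 49.1²) = 49.5 Ω
∠Z = arctan(49.1/6.40) = 82.6°
cos φ = cos(82.6°) = 0.129

0.129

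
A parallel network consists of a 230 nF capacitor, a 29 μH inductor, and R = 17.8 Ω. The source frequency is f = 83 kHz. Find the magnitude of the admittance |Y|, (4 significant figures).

ω = 2πf = 521500 rad/s
X_L = ωL = 15.12 Ω
X_C = 1/(ωC) = 8.337 Ω
Parallel: admittances add. Y = 1/R + 1/(jωL) + jωC
Y = (0.05618 + j0.05382) S
|Y| = 0.07780 S → |Z| = 1/|Y| = 12.85 Ω, ∠Z = −∠Y = -43.77°

77.80 mS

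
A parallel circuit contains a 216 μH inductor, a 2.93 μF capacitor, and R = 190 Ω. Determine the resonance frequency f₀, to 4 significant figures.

6.326 kHz

ω₀ = 1/√(LC) = 1/√(0.000216 × 2.93e-06) = 39750 rad/s
f₀ = ω₀/(2π) = 6.326 kHz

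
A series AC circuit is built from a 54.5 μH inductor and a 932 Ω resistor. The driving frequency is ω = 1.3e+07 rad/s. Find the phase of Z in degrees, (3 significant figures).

37.2°

X_L = ωL = 708 Ω
Z = 932 + j708 Ω
|Z| = √(932² + 708²) = 1170 Ω
∠Z = arctan(708/932) = 37.2°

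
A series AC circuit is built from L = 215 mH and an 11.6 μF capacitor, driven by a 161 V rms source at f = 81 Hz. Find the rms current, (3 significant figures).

ω = 2πf = 508.9 rad/s
X_L = ωL = 109 Ω
X_C = 1/(ωC) = 169 Ω
Net reactance X = X_L − X_C = -60.0 Ω
Z = − j60.0 Ω
|Z| = √(0² + 60.0²) = 60.0 Ω
I = V/|Z| = 161/60.0 = 2.68 A

2.68 A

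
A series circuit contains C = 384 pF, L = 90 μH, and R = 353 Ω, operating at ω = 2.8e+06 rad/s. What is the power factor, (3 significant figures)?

X_L = ωL = 252 Ω
X_C = 1/(ωC) = 930 Ω
Net reactance X = X_L − X_C = -678 Ω
Z = 353 − j678 Ω
|Z| = √(353² + 678²) = 764 Ω
∠Z = arctan(-678/353) = -62.5°
cos φ = cos(-62.5°) = 0.462

0.462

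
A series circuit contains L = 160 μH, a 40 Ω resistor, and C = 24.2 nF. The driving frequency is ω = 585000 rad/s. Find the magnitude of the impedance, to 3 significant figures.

X_L = ωL = 93.6 Ω
X_C = 1/(ωC) = 70.6 Ω
Net reactance X = X_L − X_C = 23.0 Ω
Z = 40.0 + j23.0 Ω
|Z| = √(40.0² + 23.0²) = 46.1 Ω

46.1 Ω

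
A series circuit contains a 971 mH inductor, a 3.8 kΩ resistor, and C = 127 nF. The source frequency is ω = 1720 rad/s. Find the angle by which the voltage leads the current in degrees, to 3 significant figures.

X_L = ωL = 1670 Ω
X_C = 1/(ωC) = 4580 Ω
Net reactance X = X_L − X_C = -2910 Ω
Z = 3800 − j2910 Ω
|Z| = √(3800² + 2910²) = 4780 Ω
∠Z = arctan(-2910/3800) = -37.4°

-37.4°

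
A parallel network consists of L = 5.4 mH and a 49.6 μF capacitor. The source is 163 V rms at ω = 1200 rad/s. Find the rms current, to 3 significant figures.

X_L = ωL = 6.48 Ω
X_C = 1/(ωC) = 16.8 Ω
Parallel: admittances add. Y = 1/(jωL) + jωC
Y = (0 − j0.0948) S
|Y| = 0.0948 S → |Z| = 1/|Y| = 10.5 Ω, ∠Z = −∠Y = 90.0°
I = V/|Z| = 163/10.5 = 15.5 A

15.5 A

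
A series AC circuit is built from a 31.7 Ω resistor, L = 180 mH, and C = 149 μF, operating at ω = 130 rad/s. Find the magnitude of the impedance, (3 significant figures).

X_L = ωL = 23.4 Ω
X_C = 1/(ωC) = 51.6 Ω
Net reactance X = X_L − X_C = -28.2 Ω
Z = 31.7 − j28.2 Ω
|Z| = √(31.7² + 28.2²) = 42.4 Ω

42.4 Ω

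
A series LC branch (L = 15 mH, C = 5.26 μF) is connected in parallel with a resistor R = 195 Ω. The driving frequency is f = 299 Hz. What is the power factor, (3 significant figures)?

ω = 2πf = 1879 rad/s
X_L = ωL = 28.2 Ω
X_C = 1/(ωC) = 101 Ω
Branch 1: Z₁ = R = 195 Ω
Branch 2 (series LC): Z₂ = j(X_L − X_C) = −j73.0 Ω
Parallel: Z = Z₁Z₂/(Z₁+Z₂), |Z| = 68.4 Ω, ∠Z = -69.5°
cos φ = cos(-69.5°) = 0.351

0.351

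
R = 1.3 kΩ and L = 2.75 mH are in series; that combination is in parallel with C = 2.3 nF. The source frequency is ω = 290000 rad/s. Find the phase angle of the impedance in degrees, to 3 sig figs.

-30.1°

X_L = ωL = 798 Ω
X_C = 1/(ωC) = 1500 Ω
Branch 1 (R+jX_L): Z₁ = 1300 + j798 Ω, |Z₁| = 1530 Ω
Branch 2 (−jX_C): Z₂ = −j1500 Ω
Parallel: Z = Z₁Z₂/(Z₁+Z₂), |Z| = 1550 Ω, ∠Z = -30.1°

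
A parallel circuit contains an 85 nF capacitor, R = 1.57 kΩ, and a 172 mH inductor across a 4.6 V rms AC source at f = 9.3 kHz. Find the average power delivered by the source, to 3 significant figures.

13.5 mW

ω = 2πf = 58430 rad/s
X_L = ωL = 10100 Ω
X_C = 1/(ωC) = 201 Ω
Parallel: admittances add. Y = 1/R + 1/(jωL) + jωC
Y = (0.000637 + j0.00487) S
|Y| = 0.00491 S → |Z| = 1/|Y| = 204 Ω, ∠Z = −∠Y = -82.5°
I = V/|Z| = 22.6 mA
P = VI cos φ = 4.6 × 0.0226 × cos(-82.5°) = 13.5 mW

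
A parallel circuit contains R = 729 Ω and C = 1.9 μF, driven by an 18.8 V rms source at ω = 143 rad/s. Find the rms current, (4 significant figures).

X_C = 1/(ωC) = 3681 Ω
Parallel: admittances add. Y = 1/R + jωC
Y = (0.001372 + j0.0002717) S
|Y| = 0.001398 S → |Z| = 1/|Y| = 715.1 Ω, ∠Z = −∠Y = -11.20°
I = V/|Z| = 18.8/715.1 = 26.29 mA

26.29 mA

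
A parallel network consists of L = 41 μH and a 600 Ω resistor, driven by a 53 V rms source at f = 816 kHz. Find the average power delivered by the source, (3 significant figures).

4.68 W

ω = 2πf = 5.127e+06 rad/s
X_L = ωL = 210 Ω
Parallel: admittances add. Y = 1/R + 1/(jωL)
Y = (0.00167 − j0.00476) S
|Y| = 0.00504 S → |Z| = 1/|Y| = 198 Ω, ∠Z = −∠Y = 70.7°
I = V/|Z| = 267 mA
P = VI cos φ = 53 × 0.267 × cos(70.7°) = 4.68 W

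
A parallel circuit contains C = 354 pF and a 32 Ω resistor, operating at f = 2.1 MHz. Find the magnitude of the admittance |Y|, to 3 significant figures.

31.6 mS

ω = 2πf = 1.319e+07 rad/s
X_C = 1/(ωC) = 214 Ω
Parallel: admittances add. Y = 1/R + jωC
Y = (0.0312 + j0.00467) S
|Y| = 0.0316 S → |Z| = 1/|Y| = 31.6 Ω, ∠Z = −∠Y = -8.50°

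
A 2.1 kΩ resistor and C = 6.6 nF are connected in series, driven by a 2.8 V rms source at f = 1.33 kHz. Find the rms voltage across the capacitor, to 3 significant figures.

2.78 V

ω = 2πf = 8357 rad/s
X_C = 1/(ωC) = 18100 Ω
Z = 2100 − j18100 Ω
|Z| = √(2100² + 18100²) = 18300 Ω
I = V/|Z| = 153 μA
V_C = I·|Z_C| = 0.000153 × 18100 = 2.78 V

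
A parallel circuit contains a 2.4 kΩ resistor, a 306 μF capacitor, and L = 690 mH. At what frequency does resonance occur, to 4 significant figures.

ω₀ = 1/√(LC) = 1/√(0.69 × 0.000306) = 68.82 rad/s
f₀ = ω₀/(2π) = 10.95 Hz

10.95 Hz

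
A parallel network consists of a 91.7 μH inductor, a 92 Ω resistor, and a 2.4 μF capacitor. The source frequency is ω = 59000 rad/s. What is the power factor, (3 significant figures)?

X_L = ωL = 5.41 Ω
X_C = 1/(ωC) = 7.06 Ω
Parallel: admittances add. Y = 1/R + 1/(jωL) + jωC
Y = (0.0109 − j0.0432) S
|Y| = 0.0446 S → |Z| = 1/|Y| = 22.4 Ω, ∠Z = −∠Y = 75.9°
cos φ = cos(75.9°) = 0.244

0.244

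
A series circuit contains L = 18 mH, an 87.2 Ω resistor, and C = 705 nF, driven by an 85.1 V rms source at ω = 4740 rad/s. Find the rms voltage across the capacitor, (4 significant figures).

110.2 V

X_L = ωL = 85.32 Ω
X_C = 1/(ωC) = 299.2 Ω
Net reactance X = X_L − X_C = -213.9 Ω
Z = 87.20 − j213.9 Ω
|Z| = √(87.20² + 213.9²) = 231.0 Ω
I = V/|Z| = 368.4 mA
V_C = I·|Z_C| = 0.3684 × 299.2 = 110.2 V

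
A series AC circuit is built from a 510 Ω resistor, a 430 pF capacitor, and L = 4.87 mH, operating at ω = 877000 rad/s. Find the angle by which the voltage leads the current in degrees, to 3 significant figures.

72.5°

X_L = ωL = 4270 Ω
X_C = 1/(ωC) = 2650 Ω
Net reactance X = X_L − X_C = 1620 Ω
Z = 510 + j1620 Ω
|Z| = √(510² + 1620²) = 1700 Ω
∠Z = arctan(1620/510) = 72.5°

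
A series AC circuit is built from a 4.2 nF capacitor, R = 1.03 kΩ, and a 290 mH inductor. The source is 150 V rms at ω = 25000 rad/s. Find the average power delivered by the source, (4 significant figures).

3.719 W

X_L = ωL = 7250 Ω
X_C = 1/(ωC) = 9524 Ω
Net reactance X = X_L − X_C = -2274 Ω
Z = 1030 − j2274 Ω
|Z| = √(1030² + 2274²) = 2496 Ω
∠Z = arctan(-2274/1030) = -65.63°
I = V/|Z| = 60.09 mA
P = VI cos φ = 150 × 0.06009 × cos(-65.63°) = 3.719 W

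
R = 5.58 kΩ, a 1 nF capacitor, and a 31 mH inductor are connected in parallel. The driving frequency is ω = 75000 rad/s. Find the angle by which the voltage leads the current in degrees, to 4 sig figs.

63.22°

X_L = ωL = 2325 Ω
X_C = 1/(ωC) = 13330 Ω
Parallel: admittances add. Y = 1/R + 1/(jωL) + jωC
Y = (0.0001792 − j0.0003551) S
|Y| = 0.0003978 S → |Z| = 1/|Y| = 2514 Ω, ∠Z = −∠Y = 63.22°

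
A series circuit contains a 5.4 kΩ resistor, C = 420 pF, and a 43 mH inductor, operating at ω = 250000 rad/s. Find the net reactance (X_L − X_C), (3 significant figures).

1230 Ω

X_L = ωL = 10800 Ω
X_C = 1/(ωC) = 9520 Ω
X = 10800 − 9520 = 1230 Ω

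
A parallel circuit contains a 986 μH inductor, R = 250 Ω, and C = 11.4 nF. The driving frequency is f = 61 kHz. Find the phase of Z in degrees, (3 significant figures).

ω = 2πf = 383300 rad/s
X_L = ωL = 378 Ω
X_C = 1/(ωC) = 229 Ω
Parallel: admittances add. Y = 1/R + 1/(jωL) + jωC
Y = (0.00400 + j0.00172) S
|Y| = 0.00436 S → |Z| = 1/|Y| = 230 Ω, ∠Z = −∠Y = -23.3°

-23.3°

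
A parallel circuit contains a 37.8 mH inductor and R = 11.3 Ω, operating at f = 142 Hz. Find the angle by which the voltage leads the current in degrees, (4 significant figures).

18.52°

ω = 2πf = 892.2 rad/s
X_L = ωL = 33.73 Ω
Parallel: admittances add. Y = 1/R + 1/(jωL)
Y = (0.08850 − j0.02965) S
|Y| = 0.09333 S → |Z| = 1/|Y| = 10.71 Ω, ∠Z = −∠Y = 18.52°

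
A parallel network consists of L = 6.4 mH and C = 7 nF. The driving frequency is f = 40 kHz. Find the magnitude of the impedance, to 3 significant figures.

ω = 2πf = 251300 rad/s
X_L = ωL = 1610 Ω
X_C = 1/(ωC) = 568 Ω
Parallel: admittances add. Y = 1/(jωL) + jωC
Y = (0 + j0.00114) S
|Y| = 0.00114 S → |Z| = 1/|Y| = 879 Ω, ∠Z = −∠Y = -90.0°

879 Ω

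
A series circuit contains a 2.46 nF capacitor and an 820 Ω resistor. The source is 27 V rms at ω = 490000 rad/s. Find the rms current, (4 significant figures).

X_C = 1/(ωC) = 829.6 Ω
Z = 820.0 − j829.6 Ω
|Z| = √(820.0² + 829.6²) = 1166 Ω
I = V/|Z| = 27/1166 = 23.15 mA

23.15 mA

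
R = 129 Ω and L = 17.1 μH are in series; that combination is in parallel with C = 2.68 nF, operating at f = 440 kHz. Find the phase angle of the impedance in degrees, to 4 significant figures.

ω = 2πf = 2.765e+06 rad/s
X_L = ωL = 47.27 Ω
X_C = 1/(ωC) = 135.0 Ω
Branch 1 (R+jX_L): Z₁ = 129.0 + j47.27 Ω, |Z₁| = 137.4 Ω
Branch 2 (−jX_C): Z₂ = −j135.0 Ω
Parallel: Z = Z₁Z₂/(Z₁+Z₂), |Z| = 118.9 Ω, ∠Z = -35.67°

-35.67°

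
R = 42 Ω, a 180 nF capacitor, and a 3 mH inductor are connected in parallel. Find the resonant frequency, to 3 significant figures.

ω₀ = 1/√(LC) = 1/√(0.003 × 1.8e-07) = 43030 rad/s
f₀ = ω₀/(2π) = 6.85 kHz

6.85 kHz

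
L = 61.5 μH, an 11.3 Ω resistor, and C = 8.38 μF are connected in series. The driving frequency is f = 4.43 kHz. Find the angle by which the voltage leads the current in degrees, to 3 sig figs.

ω = 2πf = 27830 rad/s
X_L = ωL = 1.71 Ω
X_C = 1/(ωC) = 4.29 Ω
Net reactance X = X_L − X_C = -2.58 Ω
Z = 11.3 − j2.58 Ω
|Z| = √(11.3² + 2.58²) = 11.6 Ω
∠Z = arctan(-2.58/11.3) = -12.8°

-12.8°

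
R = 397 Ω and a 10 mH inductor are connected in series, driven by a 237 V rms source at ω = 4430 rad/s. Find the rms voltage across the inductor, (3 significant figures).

X_L = ωL = 44.3 Ω
Z = 397 + j44.3 Ω
|Z| = √(397² + 44.3²) = 399 Ω
I = V/|Z| = 593 mA
V_L = I·|Z_L| = 0.593 × 44.3 = 26.3 V

26.3 V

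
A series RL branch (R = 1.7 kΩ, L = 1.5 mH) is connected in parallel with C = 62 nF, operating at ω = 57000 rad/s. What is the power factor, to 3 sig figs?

0.165

X_L = ωL = 85.5 Ω
X_C = 1/(ωC) = 283 Ω
Branch 1 (R+jX_L): Z₁ = 1700 + j85.5 Ω, |Z₁| = 1700 Ω
Branch 2 (−jX_C): Z₂ = −j283 Ω
Parallel: Z = Z₁Z₂/(Z₁+Z₂), |Z| = 281 Ω, ∠Z = -80.5°
cos φ = cos(-80.5°) = 0.165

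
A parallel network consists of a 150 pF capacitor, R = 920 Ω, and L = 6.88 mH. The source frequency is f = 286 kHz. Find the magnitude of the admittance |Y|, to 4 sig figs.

ω = 2πf = 1.797e+06 rad/s
X_L = ωL = 12360 Ω
X_C = 1/(ωC) = 3710 Ω
Parallel: admittances add. Y = 1/R + 1/(jωL) + jωC
Y = (0.001087 + j0.0001887) S
|Y| = 0.001103 S → |Z| = 1/|Y| = 906.4 Ω, ∠Z = −∠Y = -9.847°

1.103 mS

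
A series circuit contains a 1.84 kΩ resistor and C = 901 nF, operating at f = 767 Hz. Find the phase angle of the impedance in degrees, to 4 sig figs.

-7.134°

ω = 2πf = 4819 rad/s
X_C = 1/(ωC) = 230.3 Ω
Z = 1840 − j230.3 Ω
|Z| = √(1840² + 230.3²) = 1854 Ω
∠Z = arctan(-230.3/1840) = -7.134°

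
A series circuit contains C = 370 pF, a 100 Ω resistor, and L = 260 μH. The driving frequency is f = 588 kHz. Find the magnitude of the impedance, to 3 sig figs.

250 Ω

ω = 2πf = 3.695e+06 rad/s
X_L = ωL = 961 Ω
X_C = 1/(ωC) = 732 Ω
Net reactance X = X_L − X_C = 229 Ω
Z = 100 + j229 Ω
|Z| = √(100² + 229²) = 250 Ω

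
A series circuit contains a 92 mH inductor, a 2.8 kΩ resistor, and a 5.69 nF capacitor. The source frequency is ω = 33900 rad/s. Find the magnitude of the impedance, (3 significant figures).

3480 Ω

X_L = ωL = 3120 Ω
X_C = 1/(ωC) = 5180 Ω
Net reactance X = X_L − X_C = -2070 Ω
Z = 2800 − j2070 Ω
|Z| = √(2800² + 2070²) = 3480 Ω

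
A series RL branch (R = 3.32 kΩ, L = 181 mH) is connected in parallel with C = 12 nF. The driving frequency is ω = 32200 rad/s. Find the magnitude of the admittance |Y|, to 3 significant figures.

X_L = ωL = 5830 Ω
X_C = 1/(ωC) = 2590 Ω
Branch 1 (R+jX_L): Z₁ = 3320 + j5830 Ω, |Z₁| = 6710 Ω
Branch 2 (−jX_C): Z₂ = −j2590 Ω
Parallel: Z = Z₁Z₂/(Z₁+Z₂), |Z| = 3740 Ω, ∠Z = -74.0°
|Y| = 1/|Z| = 267 μS

267 μS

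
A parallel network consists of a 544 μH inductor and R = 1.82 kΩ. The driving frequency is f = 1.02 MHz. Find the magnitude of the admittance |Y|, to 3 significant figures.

ω = 2πf = 6.409e+06 rad/s
X_L = ωL = 3490 Ω
Parallel: admittances add. Y = 1/R + 1/(jωL)
Y = (0.000549 − j0.000287) S
|Y| = 0.000620 S → |Z| = 1/|Y| = 1610 Ω, ∠Z = −∠Y = 27.6°

620 μS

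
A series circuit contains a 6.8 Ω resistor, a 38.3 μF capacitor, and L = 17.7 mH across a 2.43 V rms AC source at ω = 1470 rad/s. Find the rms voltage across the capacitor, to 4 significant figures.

4.035 V

X_L = ωL = 26.02 Ω
X_C = 1/(ωC) = 17.76 Ω
Net reactance X = X_L − X_C = 8.257 Ω
Z = 6.800 + j8.257 Ω
|Z| = √(6.800² + 8.257²) = 10.70 Ω
I = V/|Z| = 227.2 mA
V_C = I·|Z_C| = 0.2272 × 17.76 = 4.035 V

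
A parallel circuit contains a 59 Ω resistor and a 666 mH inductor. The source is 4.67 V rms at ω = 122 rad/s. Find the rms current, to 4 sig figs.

X_L = ωL = 81.25 Ω
Parallel: admittances add. Y = 1/R + 1/(jωL)
Y = (0.01695 − j0.01231) S
|Y| = 0.02095 S → |Z| = 1/|Y| = 47.74 Ω, ∠Z = −∠Y = 35.98°
I = V/|Z| = 4.67/47.74 = 97.82 mA

97.82 mA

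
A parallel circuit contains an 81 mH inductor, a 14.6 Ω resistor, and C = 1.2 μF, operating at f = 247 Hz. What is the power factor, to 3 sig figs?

0.996

ω = 2πf = 1552 rad/s
X_L = ωL = 126 Ω
X_C = 1/(ωC) = 537 Ω
Parallel: admittances add. Y = 1/R + 1/(jωL) + jωC
Y = (0.0685 − j0.00609) S
|Y| = 0.0688 S → |Z| = 1/|Y| = 14.5 Ω, ∠Z = −∠Y = 5.08°
cos φ = cos(5.08°) = 0.996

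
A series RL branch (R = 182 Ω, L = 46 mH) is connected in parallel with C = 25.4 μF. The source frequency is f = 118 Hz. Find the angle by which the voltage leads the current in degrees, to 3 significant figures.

-73.4°

ω = 2πf = 741.4 rad/s
X_L = ωL = 34.1 Ω
X_C = 1/(ωC) = 53.1 Ω
Branch 1 (R+jX_L): Z₁ = 182 + j34.1 Ω, |Z₁| = 185 Ω
Branch 2 (−jX_C): Z₂ = −j53.1 Ω
Parallel: Z = Z₁Z₂/(Z₁+Z₂), |Z| = 53.7 Ω, ∠Z = -73.4°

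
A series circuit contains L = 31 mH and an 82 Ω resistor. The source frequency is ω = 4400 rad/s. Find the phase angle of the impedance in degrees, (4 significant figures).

X_L = ωL = 136.4 Ω
Z = 82.00 + j136.4 Ω
|Z| = √(82.00² + 136.4²) = 159.2 Ω
∠Z = arctan(136.4/82.00) = 58.99°

58.99°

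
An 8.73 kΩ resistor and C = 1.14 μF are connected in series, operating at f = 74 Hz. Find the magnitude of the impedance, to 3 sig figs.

8930 Ω

ω = 2πf = 465.0 rad/s
X_C = 1/(ωC) = 1890 Ω
Z = 8730 − j1890 Ω
|Z| = √(8730² + 1890²) = 8930 Ω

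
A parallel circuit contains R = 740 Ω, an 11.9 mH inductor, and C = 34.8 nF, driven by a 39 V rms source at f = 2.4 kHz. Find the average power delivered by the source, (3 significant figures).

ω = 2πf = 15080 rad/s
X_L = ωL = 179 Ω
X_C = 1/(ωC) = 1910 Ω
Parallel: admittances add. Y = 1/R + 1/(jωL) + jωC
Y = (0.00135 − j0.00505) S
|Y| = 0.00523 S → |Z| = 1/|Y| = 191 Ω, ∠Z = −∠Y = 75.0°
I = V/|Z| = 204 mA
P = VI cos φ = 39 × 0.204 × cos(75.0°) = 2.06 W

2.06 W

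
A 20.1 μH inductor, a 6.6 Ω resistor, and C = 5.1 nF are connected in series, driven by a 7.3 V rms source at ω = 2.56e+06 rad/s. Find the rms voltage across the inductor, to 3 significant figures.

X_L = ωL = 51.5 Ω
X_C = 1/(ωC) = 76.6 Ω
Net reactance X = X_L − X_C = -25.1 Ω
Z = 6.60 − j25.1 Ω
|Z| = √(6.60² + 25.1²) = 26.0 Ω
I = V/|Z| = 281 mA
V_L = I·|Z_L| = 0.281 × 51.5 = 14.5 V

14.5 V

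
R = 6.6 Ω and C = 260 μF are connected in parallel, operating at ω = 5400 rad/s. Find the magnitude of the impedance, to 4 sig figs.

X_C = 1/(ωC) = 0.7123 Ω
Parallel: admittances add. Y = 1/R + jωC
Y = (0.1515 + j1.404) S
|Y| = 1.412 S → |Z| = 1/|Y| = 0.7081 Ω, ∠Z = −∠Y = -83.84°

0.7081 Ω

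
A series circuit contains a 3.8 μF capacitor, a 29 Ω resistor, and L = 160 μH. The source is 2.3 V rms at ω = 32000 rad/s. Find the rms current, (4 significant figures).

78.86 mA

X_L = ωL = 5.120 Ω
X_C = 1/(ωC) = 8.224 Ω
Net reactance X = X_L − X_C = -3.104 Ω
Z = 29.00 − j3.104 Ω
|Z| = √(29.00² + 3.104²) = 29.17 Ω
I = V/|Z| = 2.3/29.17 = 78.86 mA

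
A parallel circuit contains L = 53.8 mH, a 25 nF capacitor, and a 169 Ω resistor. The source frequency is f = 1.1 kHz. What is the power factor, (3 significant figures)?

0.920

ω = 2πf = 6912 rad/s
X_L = ωL = 372 Ω
X_C = 1/(ωC) = 5790 Ω
Parallel: admittances add. Y = 1/R + 1/(jωL) + jωC
Y = (0.00592 − j0.00252) S
|Y| = 0.00643 S → |Z| = 1/|Y| = 156 Ω, ∠Z = −∠Y = 23.0°
cos φ = cos(23.0°) = 0.920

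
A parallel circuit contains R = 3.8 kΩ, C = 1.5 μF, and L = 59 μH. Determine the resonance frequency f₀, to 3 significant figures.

16.9 kHz

ω₀ = 1/√(LC) = 1/√(5.9e-05 × 1.5e-06) = 106300 rad/s
f₀ = ω₀/(2π) = 16.9 kHz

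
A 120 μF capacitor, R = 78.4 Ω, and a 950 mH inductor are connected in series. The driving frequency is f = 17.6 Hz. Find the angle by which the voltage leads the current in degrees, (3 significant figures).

ω = 2πf = 110.6 rad/s
X_L = ωL = 105 Ω
X_C = 1/(ωC) = 75.4 Ω
Net reactance X = X_L − X_C = 29.7 Ω
Z = 78.4 + j29.7 Ω
|Z| = √(78.4² + 29.7²) = 83.8 Ω
∠Z = arctan(29.7/78.4) = 20.7°

20.7°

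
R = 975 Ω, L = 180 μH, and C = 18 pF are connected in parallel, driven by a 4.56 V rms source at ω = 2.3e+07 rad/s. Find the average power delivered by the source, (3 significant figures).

X_L = ωL = 4140 Ω
X_C = 1/(ωC) = 2420 Ω
Parallel: admittances add. Y = 1/R + 1/(jωL) + jωC
Y = (0.00103 + j0.000172) S
|Y| = 0.00104 S → |Z| = 1/|Y| = 962 Ω, ∠Z = −∠Y = -9.54°
I = V/|Z| = 4.74 mA
P = VI cos φ = 4.56 × 0.00474 × cos(-9.54°) = 21.3 mW

21.3 mW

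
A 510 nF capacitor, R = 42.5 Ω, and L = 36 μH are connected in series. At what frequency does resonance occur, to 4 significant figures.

ω₀ = 1/√(LC) = 1/√(3.6e-05 × 5.1e-07) = 233400 rad/s
f₀ = ω₀/(2π) = 37.14 kHz

37.14 kHz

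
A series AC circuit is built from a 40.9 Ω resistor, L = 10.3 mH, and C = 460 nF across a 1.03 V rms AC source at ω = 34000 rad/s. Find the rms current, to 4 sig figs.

3.562 mA

X_L = ωL = 350.2 Ω
X_C = 1/(ωC) = 63.94 Ω
Net reactance X = X_L − X_C = 286.3 Ω
Z = 40.90 + j286.3 Ω
|Z| = √(40.90² + 286.3²) = 289.2 Ω
I = V/|Z| = 1.03/289.2 = 3.562 mA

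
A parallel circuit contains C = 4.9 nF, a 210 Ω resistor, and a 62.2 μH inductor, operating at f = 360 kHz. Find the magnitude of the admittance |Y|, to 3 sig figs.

6.20 mS

ω = 2πf = 2.262e+06 rad/s
X_L = ωL = 141 Ω
X_C = 1/(ωC) = 90.2 Ω
Parallel: admittances add. Y = 1/R + 1/(jωL) + jωC
Y = (0.00476 + j0.00398) S
|Y| = 0.00620 S → |Z| = 1/|Y| = 161 Ω, ∠Z = −∠Y = -39.9°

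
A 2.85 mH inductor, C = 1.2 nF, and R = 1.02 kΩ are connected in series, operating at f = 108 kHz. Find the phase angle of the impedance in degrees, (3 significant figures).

34.7°

ω = 2πf = 678600 rad/s
X_L = ωL = 1930 Ω
X_C = 1/(ωC) = 1230 Ω
Net reactance X = X_L − X_C = 706 Ω
Z = 1020 + j706 Ω
|Z| = √(1020² + 706²) = 1240 Ω
∠Z = arctan(706/1020) = 34.7°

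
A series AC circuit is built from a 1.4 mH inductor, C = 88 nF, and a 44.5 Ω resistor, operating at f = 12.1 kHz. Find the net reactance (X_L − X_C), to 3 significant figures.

-43.0 Ω

ω = 2πf = 76030 rad/s
X_L = ωL = 106 Ω
X_C = 1/(ωC) = 149 Ω
X = 106 − 149 = -43.0 Ω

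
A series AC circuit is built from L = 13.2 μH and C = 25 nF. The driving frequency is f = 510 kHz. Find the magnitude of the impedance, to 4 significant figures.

29.82 Ω

ω = 2πf = 3.204e+06 rad/s
X_L = ωL = 42.30 Ω
X_C = 1/(ωC) = 12.48 Ω
Net reactance X = X_L − X_C = 29.82 Ω
Z = j29.82 Ω
|Z| = √(0² + 29.82²) = 29.82 Ω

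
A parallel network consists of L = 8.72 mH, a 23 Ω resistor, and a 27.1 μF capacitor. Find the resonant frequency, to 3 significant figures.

ω₀ = 1/√(LC) = 1/√(0.00872 × 2.71e-05) = 2057 rad/s
f₀ = ω₀/(2π) = 327 Hz

327 Hz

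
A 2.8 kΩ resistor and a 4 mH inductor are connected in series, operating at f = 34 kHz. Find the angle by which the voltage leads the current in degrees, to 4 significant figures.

ω = 2πf = 213600 rad/s
X_L = ωL = 854.5 Ω
Z = 2800 + j854.5 Ω
|Z| = √(2800² + 854.5²) = 2927 Ω
∠Z = arctan(854.5/2800) = 16.97°

16.97°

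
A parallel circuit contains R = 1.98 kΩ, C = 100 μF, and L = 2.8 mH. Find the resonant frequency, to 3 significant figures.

301 Hz

ω₀ = 1/√(LC) = 1/√(0.0028 × 0.0001) = 1890 rad/s
f₀ = ω₀/(2π) = 301 Hz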